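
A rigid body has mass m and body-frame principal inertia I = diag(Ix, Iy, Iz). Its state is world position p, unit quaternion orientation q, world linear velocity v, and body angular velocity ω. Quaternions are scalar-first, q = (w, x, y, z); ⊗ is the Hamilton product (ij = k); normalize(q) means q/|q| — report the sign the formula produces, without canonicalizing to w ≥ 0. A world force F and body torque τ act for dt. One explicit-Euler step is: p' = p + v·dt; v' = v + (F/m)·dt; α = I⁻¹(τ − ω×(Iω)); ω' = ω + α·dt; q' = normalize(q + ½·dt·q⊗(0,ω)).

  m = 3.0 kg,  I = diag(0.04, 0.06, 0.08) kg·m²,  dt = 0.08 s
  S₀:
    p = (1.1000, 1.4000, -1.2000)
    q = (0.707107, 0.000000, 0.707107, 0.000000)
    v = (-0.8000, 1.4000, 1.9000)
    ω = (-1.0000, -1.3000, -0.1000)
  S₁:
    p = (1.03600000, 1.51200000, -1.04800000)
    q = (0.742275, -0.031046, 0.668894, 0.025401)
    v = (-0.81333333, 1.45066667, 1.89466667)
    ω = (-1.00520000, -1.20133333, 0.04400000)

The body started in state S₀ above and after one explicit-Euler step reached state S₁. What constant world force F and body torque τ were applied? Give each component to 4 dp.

F = (-0.5000, 1.9000, -0.2000)
τ = (0.0000, 0.0700, 0.1700)

ω₁ − ω₀ = (-0.00520000, 0.09866667, 0.14400000)
τ = I·(Δω/dt) + ω₀×(Iω₀) = (0.0000, 0.0700, 0.1700)
Δv = v₁−v₀ = (-0.01333333, 0.05066667, -0.00533333)
F = m·Δv/dt = (-0.5000, 1.9000, -0.2000)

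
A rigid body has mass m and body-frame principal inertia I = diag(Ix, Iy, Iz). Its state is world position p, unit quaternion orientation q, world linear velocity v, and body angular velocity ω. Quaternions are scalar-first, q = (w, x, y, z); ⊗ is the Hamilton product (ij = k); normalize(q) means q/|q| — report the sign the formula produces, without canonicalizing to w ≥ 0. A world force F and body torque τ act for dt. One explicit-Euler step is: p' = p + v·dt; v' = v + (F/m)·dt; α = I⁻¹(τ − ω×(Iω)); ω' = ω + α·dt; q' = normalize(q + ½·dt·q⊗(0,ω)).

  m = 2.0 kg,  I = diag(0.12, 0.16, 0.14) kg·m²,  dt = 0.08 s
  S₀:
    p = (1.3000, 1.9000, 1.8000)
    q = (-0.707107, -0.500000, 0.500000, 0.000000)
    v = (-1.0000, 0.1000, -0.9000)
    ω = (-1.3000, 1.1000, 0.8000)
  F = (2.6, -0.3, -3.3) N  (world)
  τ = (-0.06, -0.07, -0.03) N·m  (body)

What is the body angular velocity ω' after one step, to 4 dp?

ω' = (-1.3283, 1.0546, 0.8155)

(τ − ω×Iω)/I = (-0.3533, -0.5675, 0.1943)
new body rate ω' = (-1.3283, 1.0546, 0.8155)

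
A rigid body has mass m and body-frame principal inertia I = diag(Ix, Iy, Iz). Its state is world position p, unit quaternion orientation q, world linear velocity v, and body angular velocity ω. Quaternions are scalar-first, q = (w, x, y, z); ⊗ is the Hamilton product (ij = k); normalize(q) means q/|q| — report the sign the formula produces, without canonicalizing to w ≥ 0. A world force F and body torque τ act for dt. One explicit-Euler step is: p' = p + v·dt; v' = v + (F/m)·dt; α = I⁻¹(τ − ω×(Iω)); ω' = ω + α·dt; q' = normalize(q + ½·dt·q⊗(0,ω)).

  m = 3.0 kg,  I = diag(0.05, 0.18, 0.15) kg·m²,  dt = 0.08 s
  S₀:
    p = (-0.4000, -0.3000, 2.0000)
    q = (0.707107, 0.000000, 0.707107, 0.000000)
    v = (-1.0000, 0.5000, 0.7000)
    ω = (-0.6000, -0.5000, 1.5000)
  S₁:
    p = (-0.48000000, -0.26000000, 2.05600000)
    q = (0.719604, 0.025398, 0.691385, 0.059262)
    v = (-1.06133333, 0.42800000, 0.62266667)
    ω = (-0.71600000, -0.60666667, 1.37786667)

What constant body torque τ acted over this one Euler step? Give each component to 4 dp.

Δω = ω₁−ω₀ = (-0.11600000, -0.10666667, -0.12213333)
precession coupling = (0.0225, 0.0900, 0.0390)
applied torque τ = (-0.0500, -0.1500, -0.1900)

τ = (-0.0500, -0.1500, -0.1900)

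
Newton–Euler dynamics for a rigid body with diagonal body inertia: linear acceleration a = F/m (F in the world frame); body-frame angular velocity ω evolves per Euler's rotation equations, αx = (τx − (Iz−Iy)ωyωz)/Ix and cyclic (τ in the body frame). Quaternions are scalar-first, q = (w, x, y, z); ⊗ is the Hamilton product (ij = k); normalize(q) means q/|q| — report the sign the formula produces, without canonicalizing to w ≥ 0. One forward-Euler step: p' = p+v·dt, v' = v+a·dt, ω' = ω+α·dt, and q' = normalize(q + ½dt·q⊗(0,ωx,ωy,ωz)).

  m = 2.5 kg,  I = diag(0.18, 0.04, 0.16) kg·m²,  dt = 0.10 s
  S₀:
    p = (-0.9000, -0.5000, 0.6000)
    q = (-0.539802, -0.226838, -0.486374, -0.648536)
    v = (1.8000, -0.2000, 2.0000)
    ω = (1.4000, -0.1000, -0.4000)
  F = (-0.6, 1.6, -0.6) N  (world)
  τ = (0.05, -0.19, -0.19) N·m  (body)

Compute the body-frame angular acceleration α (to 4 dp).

α = (0.2511, -4.4700, -1.3100)

precession coupling ω×(Iω) = (0.0048, -0.0112, 0.0196)
α = I⁻¹(τ − ω×Iω) = (0.2511, -4.4700, -1.3100)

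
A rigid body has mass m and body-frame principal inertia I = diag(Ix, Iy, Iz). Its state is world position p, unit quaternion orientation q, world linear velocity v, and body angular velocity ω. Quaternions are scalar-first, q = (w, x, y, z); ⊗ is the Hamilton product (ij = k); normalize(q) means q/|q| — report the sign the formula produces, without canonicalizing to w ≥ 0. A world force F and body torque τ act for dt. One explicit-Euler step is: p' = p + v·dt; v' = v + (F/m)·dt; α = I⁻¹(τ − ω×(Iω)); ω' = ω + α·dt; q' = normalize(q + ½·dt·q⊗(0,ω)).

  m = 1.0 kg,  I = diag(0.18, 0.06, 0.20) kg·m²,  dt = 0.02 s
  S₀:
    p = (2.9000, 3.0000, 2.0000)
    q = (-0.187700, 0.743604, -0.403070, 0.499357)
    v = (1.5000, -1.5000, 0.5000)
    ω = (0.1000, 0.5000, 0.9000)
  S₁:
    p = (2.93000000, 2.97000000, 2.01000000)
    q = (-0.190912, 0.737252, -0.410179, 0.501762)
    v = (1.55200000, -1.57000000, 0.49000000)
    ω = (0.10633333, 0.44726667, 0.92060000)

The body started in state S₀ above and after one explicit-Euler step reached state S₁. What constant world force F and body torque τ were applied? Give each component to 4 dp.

F = (2.6000, -3.5000, -0.5000)
τ = (0.1200, -0.1600, 0.2000)

velocity change Δv = (0.05200000, -0.07000000, -0.01000000)
m·(v₁−v₀)/dt = (2.6000, -3.5000, -0.5000)
Δω = ω₁−ω₀ = (0.00633333, -0.05273333, 0.02060000)
τ = I·(Δω/dt) + ω₀×(Iω₀) = (0.1200, -0.1600, 0.2000)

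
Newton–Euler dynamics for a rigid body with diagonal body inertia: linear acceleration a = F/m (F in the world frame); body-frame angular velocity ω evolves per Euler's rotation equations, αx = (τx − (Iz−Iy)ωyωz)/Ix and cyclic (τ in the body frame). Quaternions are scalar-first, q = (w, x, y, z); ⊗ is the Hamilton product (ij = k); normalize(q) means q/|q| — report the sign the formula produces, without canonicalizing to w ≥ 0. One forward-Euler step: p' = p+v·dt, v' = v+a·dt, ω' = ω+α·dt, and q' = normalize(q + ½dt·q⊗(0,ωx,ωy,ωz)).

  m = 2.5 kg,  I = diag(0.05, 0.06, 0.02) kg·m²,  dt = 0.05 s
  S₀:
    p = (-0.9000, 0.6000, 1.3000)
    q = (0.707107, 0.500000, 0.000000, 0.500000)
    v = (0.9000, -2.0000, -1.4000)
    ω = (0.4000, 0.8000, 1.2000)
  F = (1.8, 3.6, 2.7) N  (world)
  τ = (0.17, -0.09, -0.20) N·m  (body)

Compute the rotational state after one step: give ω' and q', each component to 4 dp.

α = I⁻¹(τ − ω×Iω) = (4.1680, -1.7400, -10.1600)
ω + α·dt = (0.6084, 0.7130, 0.6920)
2q̇ = q⊗(0,ω) = (-0.8000000, -0.1171572, 0.1656856, 1.2485284)
updated quaternion q' = (0.6866, 0.4967, 0.0041, 0.5308)

ω' = (0.6084, 0.7130, 0.6920)
q' = (0.6866, 0.4967, 0.0041, 0.5308)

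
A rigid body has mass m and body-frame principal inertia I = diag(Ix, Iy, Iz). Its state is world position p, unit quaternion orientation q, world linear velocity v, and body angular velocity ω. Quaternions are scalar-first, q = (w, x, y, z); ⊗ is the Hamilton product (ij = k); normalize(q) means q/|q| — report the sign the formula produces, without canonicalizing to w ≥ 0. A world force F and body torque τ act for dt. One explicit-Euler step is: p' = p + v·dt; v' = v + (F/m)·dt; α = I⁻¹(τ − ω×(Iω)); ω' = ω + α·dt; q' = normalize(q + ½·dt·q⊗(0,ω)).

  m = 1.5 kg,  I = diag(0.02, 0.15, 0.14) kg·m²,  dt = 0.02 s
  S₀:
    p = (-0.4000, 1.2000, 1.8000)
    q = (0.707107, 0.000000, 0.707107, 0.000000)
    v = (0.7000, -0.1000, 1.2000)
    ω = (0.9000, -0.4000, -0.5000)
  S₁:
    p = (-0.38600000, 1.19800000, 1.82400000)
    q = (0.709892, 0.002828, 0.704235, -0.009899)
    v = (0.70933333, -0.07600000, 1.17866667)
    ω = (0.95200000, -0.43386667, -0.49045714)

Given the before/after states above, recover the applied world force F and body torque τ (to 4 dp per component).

Δv = v₁−v₀ = (0.00933333, 0.02400000, -0.02133333)
applied force F = (0.7000, 1.8000, -1.6000)
ω₁ − ω₀ = (0.05200000, -0.03386667, 0.00954286)
gyro term ω₀×Iω₀ = (-0.0020, 0.0540, -0.0468)
I·α + gyro = (0.0500, -0.2000, 0.0200)

F = (0.7000, 1.8000, -1.6000)
τ = (0.0500, -0.2000, 0.0200)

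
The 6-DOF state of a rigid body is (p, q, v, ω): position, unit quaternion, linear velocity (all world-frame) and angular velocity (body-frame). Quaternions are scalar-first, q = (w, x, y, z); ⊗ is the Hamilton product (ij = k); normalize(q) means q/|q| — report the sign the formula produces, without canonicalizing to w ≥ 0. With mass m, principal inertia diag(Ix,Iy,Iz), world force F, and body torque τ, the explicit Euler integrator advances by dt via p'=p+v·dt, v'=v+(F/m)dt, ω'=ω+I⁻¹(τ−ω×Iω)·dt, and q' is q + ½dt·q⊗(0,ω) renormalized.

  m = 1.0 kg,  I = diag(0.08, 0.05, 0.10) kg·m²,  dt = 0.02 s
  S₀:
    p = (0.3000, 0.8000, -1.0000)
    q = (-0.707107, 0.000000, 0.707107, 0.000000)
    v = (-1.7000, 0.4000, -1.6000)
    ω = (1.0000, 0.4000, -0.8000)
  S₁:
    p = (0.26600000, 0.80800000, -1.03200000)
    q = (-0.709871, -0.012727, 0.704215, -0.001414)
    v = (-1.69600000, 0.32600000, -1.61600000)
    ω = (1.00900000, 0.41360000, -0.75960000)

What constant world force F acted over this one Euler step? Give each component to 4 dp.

F = (0.2000, -3.7000, -0.8000)

Δv = v₁−v₀ = (0.00400000, -0.07400000, -0.01600000)
F = m·Δv/dt = (0.2000, -3.7000, -0.8000)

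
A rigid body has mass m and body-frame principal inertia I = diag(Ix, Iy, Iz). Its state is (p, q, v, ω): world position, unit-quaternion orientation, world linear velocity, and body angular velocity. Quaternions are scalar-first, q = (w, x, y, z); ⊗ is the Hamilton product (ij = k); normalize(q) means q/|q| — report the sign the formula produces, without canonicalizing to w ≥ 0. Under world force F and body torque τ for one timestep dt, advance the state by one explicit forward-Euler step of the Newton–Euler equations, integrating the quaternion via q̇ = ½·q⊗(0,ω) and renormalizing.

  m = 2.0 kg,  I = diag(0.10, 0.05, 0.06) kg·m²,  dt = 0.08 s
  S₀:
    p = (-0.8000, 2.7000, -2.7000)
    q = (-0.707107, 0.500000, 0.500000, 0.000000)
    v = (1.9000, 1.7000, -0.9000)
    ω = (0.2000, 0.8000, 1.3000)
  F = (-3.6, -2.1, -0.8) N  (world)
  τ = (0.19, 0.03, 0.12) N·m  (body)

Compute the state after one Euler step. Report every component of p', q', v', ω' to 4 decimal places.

precession coupling ω×(Iω) = (0.0104, 0.0104, -0.0080)
angular accel α = (1.7960, 0.3920, 2.1333)
ω' = ω + α·dt = (0.3437, 0.8314, 1.4707)
2q̇ = q⊗(0,ω) = (-0.5000000, 0.5085786, -1.2156856, -0.6192391)
q + ½dt·q⊗(0,ω), renormalized = (-0.7257, 0.5194, 0.4505, -0.0247)
new position p' = (-0.6480, 2.8360, -2.7720)
new velocity v' = (1.7560, 1.6160, -0.9320)

p' = (-0.6480, 2.8360, -2.7720)
q' = (-0.7257, 0.5194, 0.4505, -0.0247)
v' = (1.7560, 1.6160, -0.9320)
ω' = (0.3437, 0.8314, 1.4707)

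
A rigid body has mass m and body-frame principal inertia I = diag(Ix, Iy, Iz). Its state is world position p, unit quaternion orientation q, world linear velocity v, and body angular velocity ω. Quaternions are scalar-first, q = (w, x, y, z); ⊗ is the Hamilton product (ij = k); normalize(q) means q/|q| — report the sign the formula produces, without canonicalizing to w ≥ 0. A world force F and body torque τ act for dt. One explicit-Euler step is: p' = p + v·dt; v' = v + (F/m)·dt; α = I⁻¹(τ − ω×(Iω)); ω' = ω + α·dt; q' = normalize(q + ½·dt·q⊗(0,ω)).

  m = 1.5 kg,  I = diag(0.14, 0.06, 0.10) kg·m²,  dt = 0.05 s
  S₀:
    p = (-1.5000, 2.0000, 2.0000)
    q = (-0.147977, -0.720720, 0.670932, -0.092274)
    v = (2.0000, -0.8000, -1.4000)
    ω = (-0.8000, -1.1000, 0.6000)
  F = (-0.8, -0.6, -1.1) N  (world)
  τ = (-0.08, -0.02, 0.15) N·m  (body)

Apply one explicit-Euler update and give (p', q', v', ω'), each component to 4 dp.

p' = (-1.4000, 1.9600, 1.9300)
q' = (-0.1425, -0.7097, 0.6872, -0.0612)
v' = (1.9733, -0.8200, -1.4367)
ω' = (-0.8191, -1.1007, 0.7102)

angular accel α = (-0.3829, -0.0133, 2.2040)
ω + α·dt = (-0.8191, -1.1007, 0.7102)
2q̇ = q⊗(0,ω) = (0.2168136, 0.4194394, 0.6690259, 1.2407514)
q + ½dt·q⊗(0,ω), renormalized = (-0.1425, -0.7097, 0.6872, -0.0612)
a = F/m = (-0.5333, -0.4000, -0.7333)
p' = p + v·dt = (-1.4000, 1.9600, 1.9300)
new velocity v' = (1.9733, -0.8200, -1.4367)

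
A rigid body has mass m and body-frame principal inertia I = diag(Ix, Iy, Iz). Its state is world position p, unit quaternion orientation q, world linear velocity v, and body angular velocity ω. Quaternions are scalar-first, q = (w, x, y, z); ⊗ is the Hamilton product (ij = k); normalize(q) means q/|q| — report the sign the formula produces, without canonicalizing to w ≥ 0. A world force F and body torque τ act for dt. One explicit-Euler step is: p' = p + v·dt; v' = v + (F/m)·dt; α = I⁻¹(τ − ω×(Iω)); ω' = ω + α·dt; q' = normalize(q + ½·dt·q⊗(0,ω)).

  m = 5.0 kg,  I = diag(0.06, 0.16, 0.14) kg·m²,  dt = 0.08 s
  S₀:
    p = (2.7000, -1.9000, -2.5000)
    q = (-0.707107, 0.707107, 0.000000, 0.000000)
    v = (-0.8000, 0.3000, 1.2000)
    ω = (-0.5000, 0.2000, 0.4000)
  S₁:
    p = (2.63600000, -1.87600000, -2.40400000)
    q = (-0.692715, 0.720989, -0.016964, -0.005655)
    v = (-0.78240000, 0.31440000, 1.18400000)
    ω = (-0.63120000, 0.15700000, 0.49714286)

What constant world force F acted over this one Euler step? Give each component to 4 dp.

F = (1.1000, 0.9000, -1.0000)

velocity change Δv = (0.01760000, 0.01440000, -0.01600000)
F = m·Δv/dt = (1.1000, 0.9000, -1.0000)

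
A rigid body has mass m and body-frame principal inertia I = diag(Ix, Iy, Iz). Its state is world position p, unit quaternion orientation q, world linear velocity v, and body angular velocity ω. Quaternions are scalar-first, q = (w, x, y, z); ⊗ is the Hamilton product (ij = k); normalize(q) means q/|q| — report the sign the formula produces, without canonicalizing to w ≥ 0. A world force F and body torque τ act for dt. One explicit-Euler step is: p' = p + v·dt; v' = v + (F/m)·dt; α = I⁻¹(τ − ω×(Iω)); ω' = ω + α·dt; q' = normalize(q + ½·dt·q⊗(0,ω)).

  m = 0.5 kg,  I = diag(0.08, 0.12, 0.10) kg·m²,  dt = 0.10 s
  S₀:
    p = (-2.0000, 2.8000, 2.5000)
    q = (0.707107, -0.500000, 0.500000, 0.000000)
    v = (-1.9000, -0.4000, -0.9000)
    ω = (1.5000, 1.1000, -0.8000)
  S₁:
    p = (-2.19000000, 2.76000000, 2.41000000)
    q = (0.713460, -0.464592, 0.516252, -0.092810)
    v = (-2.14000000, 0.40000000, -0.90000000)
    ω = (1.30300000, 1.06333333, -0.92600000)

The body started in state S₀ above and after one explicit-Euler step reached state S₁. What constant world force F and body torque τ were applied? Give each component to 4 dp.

F = (-1.2000, 4.0000, 0.0000)
τ = (-0.1400, -0.0200, -0.0600)

Δω = ω₁−ω₀ = (-0.19700000, -0.03666667, -0.12600000)
precession coupling = (0.0176, 0.0240, 0.0660)
applied torque τ = (-0.1400, -0.0200, -0.0600)
velocity change Δv = (-0.24000000, 0.80000000, 0.00000000)
m·(v₁−v₀)/dt = (-1.2000, 4.0000, 0.0000)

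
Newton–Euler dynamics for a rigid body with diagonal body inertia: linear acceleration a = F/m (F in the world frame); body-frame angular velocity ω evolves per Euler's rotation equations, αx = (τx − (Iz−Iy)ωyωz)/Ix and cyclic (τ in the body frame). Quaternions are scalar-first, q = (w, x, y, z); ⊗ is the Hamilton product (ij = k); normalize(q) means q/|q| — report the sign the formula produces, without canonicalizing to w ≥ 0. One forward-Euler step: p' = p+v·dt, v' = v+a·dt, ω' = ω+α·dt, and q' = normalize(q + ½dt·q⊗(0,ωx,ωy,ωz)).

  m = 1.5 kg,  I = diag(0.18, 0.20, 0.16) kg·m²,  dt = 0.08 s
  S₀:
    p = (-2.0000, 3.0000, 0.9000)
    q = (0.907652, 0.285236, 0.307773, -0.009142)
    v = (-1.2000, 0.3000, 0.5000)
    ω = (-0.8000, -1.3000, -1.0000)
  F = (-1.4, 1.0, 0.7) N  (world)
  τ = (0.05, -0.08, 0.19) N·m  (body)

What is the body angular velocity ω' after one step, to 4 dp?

angular accel α = (0.5667, -0.4800, 1.0575)
new body rate ω' = (-0.7547, -1.3384, -0.9154)

ω' = (-0.7547, -1.3384, -0.9154)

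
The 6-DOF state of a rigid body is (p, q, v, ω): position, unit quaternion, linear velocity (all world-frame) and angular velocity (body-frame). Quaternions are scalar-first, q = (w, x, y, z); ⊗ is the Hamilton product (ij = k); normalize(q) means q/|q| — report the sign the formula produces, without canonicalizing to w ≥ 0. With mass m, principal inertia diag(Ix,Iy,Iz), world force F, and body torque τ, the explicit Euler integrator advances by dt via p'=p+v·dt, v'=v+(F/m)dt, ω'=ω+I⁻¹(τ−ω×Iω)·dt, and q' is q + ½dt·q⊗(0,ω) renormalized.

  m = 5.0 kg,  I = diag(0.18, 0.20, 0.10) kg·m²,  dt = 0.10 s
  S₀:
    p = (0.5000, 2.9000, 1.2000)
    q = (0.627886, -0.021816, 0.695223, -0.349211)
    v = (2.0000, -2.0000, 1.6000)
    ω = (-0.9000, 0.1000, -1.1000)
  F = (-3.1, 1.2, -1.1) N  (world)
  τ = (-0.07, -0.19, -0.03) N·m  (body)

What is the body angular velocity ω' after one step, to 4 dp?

ω' = (-0.9450, -0.0346, -1.1282)

α = I⁻¹(τ − ω×Iω) = (-0.4500, -1.3460, -0.2820)
ω' = ω + α·dt = (-0.9450, -0.0346, -1.1282)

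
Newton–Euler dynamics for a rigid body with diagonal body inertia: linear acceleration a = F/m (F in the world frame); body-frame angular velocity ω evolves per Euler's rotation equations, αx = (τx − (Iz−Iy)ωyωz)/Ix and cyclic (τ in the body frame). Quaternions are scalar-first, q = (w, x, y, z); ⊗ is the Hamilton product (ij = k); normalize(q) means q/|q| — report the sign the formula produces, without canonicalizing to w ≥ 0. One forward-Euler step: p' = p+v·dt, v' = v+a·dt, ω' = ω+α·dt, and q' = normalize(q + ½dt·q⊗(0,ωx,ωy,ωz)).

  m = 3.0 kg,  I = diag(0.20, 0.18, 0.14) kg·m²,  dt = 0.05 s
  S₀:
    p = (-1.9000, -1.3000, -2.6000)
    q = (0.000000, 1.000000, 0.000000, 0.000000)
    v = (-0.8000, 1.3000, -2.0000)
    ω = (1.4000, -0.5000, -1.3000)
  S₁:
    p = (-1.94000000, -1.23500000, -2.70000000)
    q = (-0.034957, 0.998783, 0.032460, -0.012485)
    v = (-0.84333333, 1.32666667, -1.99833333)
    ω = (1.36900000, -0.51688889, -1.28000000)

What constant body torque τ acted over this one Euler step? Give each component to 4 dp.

rate change Δω = (-0.03100000, -0.01688889, 0.02000000)
I·α + gyro = (-0.1500, -0.1700, 0.0700)

τ = (-0.1500, -0.1700, 0.0700)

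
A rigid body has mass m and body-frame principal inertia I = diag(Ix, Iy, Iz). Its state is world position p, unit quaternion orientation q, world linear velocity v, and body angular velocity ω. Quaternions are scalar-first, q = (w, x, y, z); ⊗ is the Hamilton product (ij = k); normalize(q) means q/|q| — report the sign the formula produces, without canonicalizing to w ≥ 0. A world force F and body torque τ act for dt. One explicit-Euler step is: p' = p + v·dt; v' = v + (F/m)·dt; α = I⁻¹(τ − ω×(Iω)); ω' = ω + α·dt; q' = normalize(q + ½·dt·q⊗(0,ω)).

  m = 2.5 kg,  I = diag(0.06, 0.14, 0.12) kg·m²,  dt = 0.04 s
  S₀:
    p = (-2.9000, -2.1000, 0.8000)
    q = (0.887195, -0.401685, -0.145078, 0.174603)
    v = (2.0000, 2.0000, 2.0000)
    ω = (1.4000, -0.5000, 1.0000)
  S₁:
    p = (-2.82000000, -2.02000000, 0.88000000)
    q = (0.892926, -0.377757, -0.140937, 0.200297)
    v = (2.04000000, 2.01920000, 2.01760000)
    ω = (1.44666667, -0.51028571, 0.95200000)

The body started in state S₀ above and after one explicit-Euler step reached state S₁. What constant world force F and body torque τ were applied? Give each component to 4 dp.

F = (2.5000, 1.2000, 1.1000)
τ = (0.0800, -0.1200, -0.2000)

v₁ − v₀ = (0.04000000, 0.01920000, 0.01760000)
F = m·Δv/dt = (2.5000, 1.2000, 1.1000)
Δω = ω₁−ω₀ = (0.04666667, -0.01028571, -0.04800000)
ω₀×(Iω₀) = (0.0100, -0.0840, -0.0560)
applied torque τ = (0.0800, -0.1200, -0.2000)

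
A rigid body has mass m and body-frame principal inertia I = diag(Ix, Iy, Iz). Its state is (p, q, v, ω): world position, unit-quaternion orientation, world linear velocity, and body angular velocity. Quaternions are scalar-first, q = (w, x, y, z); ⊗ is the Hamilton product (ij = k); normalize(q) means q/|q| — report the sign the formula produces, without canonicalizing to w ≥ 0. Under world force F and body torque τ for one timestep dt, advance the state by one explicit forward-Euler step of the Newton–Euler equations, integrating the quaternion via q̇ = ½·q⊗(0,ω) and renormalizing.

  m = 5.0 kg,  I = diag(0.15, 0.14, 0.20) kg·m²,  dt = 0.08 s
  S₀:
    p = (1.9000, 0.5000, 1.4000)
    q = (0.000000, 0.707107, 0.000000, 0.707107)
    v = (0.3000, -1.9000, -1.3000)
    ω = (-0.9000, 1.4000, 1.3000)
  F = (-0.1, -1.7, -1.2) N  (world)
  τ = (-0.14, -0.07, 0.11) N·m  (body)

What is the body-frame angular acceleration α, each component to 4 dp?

α = (-1.6613, -0.9179, 0.4870)

precession coupling ω×(Iω) = (0.1092, 0.0585, 0.0126)
angular accel α = (-1.6613, -0.9179, 0.4870)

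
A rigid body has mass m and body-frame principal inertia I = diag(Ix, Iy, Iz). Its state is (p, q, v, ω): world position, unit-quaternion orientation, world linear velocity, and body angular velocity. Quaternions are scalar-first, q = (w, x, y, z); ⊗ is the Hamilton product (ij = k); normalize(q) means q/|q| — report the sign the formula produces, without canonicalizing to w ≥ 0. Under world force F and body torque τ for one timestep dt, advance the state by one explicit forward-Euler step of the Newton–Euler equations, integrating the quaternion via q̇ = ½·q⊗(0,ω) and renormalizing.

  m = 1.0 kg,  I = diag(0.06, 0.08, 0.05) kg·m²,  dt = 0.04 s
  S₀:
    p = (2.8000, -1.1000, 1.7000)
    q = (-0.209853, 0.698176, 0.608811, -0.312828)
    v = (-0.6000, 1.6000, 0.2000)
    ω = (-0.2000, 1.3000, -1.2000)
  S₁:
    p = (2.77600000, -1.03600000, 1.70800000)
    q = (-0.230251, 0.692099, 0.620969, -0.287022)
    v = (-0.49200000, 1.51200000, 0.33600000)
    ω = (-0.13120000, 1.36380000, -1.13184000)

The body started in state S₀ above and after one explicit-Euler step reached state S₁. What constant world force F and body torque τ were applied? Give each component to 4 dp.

rate change Δω = (0.06880000, 0.06380000, 0.06816000)
gyro term ω₀×Iω₀ = (0.0468, 0.0024, -0.0052)
applied torque τ = (0.1500, 0.1300, 0.0800)
Δv = v₁−v₀ = (0.10800000, -0.08800000, 0.13600000)
F = m·Δv/dt = (2.7000, -2.2000, 3.4000)

F = (2.7000, -2.2000, 3.4000)
τ = (0.1500, 0.1300, 0.0800)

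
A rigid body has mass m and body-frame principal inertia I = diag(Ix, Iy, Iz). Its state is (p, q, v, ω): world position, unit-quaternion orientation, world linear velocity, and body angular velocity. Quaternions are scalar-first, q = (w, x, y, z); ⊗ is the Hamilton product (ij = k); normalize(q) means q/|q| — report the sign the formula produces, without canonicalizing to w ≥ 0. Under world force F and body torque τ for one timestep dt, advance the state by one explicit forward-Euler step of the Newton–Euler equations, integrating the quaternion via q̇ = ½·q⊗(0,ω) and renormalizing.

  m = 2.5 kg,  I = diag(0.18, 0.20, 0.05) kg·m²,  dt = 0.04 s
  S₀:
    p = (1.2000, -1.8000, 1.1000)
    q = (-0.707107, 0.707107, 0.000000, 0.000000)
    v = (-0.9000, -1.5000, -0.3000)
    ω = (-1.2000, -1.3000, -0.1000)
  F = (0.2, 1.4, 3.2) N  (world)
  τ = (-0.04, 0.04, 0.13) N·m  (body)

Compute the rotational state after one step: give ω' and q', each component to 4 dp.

angular accel α = (-0.1139, 0.1220, 1.9760)
new body rate ω' = (-1.2046, -1.2951, -0.0210)
q⊗(0,ω) = (0.8485284, 0.8485284, 0.9899498, -0.8485284)
q' = normalize(q + ½dt·q⊗(0,ω)) = (-0.6897, 0.7236, 0.0198, -0.0170)

ω' = (-1.2046, -1.2951, -0.0210)
q' = (-0.6897, 0.7236, 0.0198, -0.0170)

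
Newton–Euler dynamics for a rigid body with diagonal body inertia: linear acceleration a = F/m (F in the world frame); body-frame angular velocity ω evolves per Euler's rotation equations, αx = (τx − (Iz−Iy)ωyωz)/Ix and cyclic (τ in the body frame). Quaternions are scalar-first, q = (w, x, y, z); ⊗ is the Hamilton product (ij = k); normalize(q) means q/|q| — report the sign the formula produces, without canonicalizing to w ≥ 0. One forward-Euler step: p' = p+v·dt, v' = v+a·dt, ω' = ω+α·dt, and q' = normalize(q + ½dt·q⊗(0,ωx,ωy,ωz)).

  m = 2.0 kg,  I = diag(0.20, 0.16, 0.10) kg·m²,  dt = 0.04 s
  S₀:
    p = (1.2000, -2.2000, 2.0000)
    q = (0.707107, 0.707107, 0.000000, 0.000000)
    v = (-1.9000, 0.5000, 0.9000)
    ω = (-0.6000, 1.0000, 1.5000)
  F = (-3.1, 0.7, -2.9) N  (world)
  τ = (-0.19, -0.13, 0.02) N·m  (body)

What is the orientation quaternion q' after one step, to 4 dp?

q' = (0.7151, 0.6981, -0.0071, 0.0353)

q⊗(0,ω) = (0.4242642, -0.4242642, -0.3535535, 1.7677675)
q + ½dt·q⊗(0,ω), renormalized = (0.7151, 0.6981, -0.0071, 0.0353)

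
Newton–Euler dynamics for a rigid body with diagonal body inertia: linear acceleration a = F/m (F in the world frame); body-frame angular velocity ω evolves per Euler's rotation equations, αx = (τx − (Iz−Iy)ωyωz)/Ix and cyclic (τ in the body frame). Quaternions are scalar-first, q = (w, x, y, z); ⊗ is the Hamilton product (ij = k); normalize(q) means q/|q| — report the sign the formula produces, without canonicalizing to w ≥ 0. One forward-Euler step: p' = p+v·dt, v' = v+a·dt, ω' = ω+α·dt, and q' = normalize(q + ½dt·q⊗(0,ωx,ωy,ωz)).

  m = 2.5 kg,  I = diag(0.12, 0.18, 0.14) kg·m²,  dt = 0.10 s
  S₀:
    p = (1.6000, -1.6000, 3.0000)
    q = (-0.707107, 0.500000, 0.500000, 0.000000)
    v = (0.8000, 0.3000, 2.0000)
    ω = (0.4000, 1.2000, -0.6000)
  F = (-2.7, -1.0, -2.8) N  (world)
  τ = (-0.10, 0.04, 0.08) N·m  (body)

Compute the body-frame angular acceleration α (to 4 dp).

α = (-1.0733, 0.1956, 0.3657)

precession coupling ω×(Iω) = (0.0288, 0.0048, 0.0288)
(τ − ω×Iω)/I = (-1.0733, 0.1956, 0.3657)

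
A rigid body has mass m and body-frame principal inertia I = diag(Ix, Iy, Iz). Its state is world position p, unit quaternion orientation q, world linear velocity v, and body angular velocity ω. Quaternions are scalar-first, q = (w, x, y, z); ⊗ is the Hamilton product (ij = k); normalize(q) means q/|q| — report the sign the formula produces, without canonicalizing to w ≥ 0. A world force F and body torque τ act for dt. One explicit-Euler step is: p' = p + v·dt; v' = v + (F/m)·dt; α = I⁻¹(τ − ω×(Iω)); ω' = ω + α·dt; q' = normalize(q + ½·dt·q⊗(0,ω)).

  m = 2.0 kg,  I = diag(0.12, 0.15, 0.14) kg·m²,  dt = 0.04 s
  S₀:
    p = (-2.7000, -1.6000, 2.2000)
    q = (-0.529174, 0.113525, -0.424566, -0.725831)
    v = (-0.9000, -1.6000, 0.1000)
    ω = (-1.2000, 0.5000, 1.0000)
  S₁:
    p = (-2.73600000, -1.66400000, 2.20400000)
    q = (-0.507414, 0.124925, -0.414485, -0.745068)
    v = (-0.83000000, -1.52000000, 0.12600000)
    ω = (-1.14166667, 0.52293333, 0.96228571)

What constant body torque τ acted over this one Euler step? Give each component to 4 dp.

τ = (0.1700, 0.1100, -0.1500)

Δω = ω₁−ω₀ = (0.05833333, 0.02293333, -0.03771429)
ω₀×(Iω₀) = (-0.0050, 0.0240, -0.0180)
τ = I·(Δω/dt) + ω₀×(Iω₀) = (0.1700, 0.1100, -0.1500)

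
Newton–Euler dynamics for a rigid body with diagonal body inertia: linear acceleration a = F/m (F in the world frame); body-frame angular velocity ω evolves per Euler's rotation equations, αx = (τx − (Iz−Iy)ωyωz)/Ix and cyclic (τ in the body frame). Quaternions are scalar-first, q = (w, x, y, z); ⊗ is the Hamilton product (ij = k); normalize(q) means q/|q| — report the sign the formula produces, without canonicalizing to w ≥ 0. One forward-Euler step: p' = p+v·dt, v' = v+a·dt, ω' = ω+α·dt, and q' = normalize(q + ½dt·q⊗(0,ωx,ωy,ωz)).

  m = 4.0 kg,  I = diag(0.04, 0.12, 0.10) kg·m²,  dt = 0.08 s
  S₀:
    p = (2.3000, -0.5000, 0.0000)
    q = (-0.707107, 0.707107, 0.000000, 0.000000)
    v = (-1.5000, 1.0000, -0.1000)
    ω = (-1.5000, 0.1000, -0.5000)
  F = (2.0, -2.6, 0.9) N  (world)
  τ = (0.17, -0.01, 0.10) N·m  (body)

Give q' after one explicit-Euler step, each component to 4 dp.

q' = (-0.6633, 0.7480, 0.0113, 0.0169)

2q̇ = q⊗(0,ω) = (1.0606605, 1.0606605, 0.2828428, 0.4242642)
updated quaternion q' = (-0.6633, 0.7480, 0.0113, 0.0169)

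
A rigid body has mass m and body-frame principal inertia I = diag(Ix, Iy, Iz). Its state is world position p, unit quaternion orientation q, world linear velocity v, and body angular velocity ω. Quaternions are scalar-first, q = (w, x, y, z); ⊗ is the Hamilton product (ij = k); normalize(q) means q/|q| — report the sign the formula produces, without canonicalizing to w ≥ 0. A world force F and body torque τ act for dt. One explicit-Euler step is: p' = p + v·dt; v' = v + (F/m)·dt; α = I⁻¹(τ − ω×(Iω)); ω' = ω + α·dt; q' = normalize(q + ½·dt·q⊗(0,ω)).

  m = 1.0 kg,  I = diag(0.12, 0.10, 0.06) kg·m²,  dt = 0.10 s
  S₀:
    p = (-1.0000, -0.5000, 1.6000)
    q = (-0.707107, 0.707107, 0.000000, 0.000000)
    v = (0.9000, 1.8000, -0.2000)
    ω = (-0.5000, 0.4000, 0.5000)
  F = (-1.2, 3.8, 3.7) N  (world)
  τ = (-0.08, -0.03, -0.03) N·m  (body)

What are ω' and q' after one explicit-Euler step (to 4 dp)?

ω×(Iω) gyroscopic = (-0.0080, -0.0150, 0.0040)
α = I⁻¹(τ − ω×Iω) = (-0.6000, -0.1500, -0.5667)
ω + α·dt = (-0.5600, 0.3850, 0.4433)
2q̇ = q⊗(0,ω) = (0.3535535, 0.3535535, -0.6363963, -0.0707107)
updated quaternion q' = (-0.6889, 0.7242, -0.0318, -0.0035)

ω' = (-0.5600, 0.3850, 0.4433)
q' = (-0.6889, 0.7242, -0.0318, -0.0035)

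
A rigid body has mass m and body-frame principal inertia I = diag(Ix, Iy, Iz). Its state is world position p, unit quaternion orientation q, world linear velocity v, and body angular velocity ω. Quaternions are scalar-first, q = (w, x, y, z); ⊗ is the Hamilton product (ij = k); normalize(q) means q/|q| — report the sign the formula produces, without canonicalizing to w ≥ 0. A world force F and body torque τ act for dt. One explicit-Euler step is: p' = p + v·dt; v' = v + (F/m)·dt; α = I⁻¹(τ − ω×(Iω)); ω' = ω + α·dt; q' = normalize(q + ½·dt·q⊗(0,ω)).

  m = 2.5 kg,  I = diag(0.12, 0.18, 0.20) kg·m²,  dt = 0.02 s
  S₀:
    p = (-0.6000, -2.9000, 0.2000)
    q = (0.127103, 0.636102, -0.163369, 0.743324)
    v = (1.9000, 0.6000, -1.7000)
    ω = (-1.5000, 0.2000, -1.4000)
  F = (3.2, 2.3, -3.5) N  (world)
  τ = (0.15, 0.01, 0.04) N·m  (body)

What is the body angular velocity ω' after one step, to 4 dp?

α = I⁻¹(τ − ω×Iω) = (1.2967, 0.9889, 0.2900)
ω' = ω + α·dt = (-1.4741, 0.2198, -1.3942)

ω' = (-1.4741, 0.2198, -1.3942)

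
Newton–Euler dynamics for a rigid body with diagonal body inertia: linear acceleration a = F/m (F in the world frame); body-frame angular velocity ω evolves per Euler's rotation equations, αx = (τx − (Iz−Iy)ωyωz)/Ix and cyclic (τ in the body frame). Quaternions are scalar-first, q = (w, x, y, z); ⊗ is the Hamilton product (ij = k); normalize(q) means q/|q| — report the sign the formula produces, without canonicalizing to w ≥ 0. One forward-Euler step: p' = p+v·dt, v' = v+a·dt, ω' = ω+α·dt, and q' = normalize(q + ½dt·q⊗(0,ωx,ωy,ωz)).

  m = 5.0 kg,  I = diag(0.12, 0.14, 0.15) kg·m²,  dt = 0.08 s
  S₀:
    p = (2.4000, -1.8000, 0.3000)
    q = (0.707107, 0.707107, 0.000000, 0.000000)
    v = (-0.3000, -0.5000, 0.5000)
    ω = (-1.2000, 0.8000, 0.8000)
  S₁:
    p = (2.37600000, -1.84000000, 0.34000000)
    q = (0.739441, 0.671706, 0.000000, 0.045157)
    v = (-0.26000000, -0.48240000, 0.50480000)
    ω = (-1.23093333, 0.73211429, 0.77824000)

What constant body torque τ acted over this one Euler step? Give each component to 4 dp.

τ = (-0.0400, -0.0900, -0.0600)

Δω = ω₁−ω₀ = (-0.03093333, -0.06788571, -0.02176000)
ω₀×(Iω₀) = (0.0064, 0.0288, -0.0192)
applied torque τ = (-0.0400, -0.0900, -0.0600)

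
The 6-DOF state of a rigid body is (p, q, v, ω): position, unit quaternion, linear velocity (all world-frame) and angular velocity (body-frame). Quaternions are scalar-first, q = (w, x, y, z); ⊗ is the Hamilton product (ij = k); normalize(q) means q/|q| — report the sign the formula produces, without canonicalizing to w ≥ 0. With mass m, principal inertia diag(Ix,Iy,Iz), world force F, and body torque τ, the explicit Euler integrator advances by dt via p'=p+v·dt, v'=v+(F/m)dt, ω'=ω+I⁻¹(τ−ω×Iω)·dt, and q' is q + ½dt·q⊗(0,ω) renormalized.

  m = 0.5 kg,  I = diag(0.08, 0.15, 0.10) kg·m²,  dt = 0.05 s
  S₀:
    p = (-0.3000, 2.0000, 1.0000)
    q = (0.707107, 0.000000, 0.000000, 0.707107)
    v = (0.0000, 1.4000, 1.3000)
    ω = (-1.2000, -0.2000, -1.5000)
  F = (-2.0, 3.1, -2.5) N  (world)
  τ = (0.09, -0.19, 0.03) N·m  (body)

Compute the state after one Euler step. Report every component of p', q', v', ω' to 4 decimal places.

p' = p + v·dt = (-0.3000, 2.0700, 1.0650)
new velocity v' = (-0.2000, 1.7100, 1.0500)
precession coupling ω×(Iω) = (-0.0150, -0.0360, 0.0168)
angular accel α = (1.3125, -1.0267, 0.1320)
ω + α·dt = (-1.1344, -0.2513, -1.4934)
q⊗(0,ω) = (1.0606605, -0.7071070, -0.9899498, -1.0606605)
q + ½dt·q⊗(0,ω), renormalized = (0.7328, -0.0177, -0.0247, 0.6798)

p' = (-0.3000, 2.0700, 1.0650)
q' = (0.7328, -0.0177, -0.0247, 0.6798)
v' = (-0.2000, 1.7100, 1.0500)
ω' = (-1.1344, -0.2513, -1.4934)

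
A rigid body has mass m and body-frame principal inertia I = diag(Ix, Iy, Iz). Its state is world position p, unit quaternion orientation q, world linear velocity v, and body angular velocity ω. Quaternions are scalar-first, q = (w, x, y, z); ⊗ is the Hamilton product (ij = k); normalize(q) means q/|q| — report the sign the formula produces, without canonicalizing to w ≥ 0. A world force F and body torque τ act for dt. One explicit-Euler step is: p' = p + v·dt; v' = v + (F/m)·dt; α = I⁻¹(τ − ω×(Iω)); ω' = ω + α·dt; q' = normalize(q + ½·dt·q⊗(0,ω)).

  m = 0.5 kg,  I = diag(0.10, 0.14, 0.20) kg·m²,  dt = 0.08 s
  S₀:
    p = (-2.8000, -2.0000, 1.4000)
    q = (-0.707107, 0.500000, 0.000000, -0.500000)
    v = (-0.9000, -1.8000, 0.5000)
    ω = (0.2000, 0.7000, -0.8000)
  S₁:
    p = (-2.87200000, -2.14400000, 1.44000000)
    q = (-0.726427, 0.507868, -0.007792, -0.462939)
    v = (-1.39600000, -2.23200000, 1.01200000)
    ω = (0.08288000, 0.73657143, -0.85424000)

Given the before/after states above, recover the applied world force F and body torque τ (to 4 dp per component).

velocity change Δv = (-0.49600000, -0.43200000, 0.51200000)
F = m·Δv/dt = (-3.1000, -2.7000, 3.2000)
rate change Δω = (-0.11712000, 0.03657143, -0.05424000)
gyro term ω₀×Iω₀ = (-0.0336, 0.0160, 0.0056)
τ = I·(Δω/dt) + ω₀×(Iω₀) = (-0.1800, 0.0800, -0.1300)

F = (-3.1000, -2.7000, 3.2000)
τ = (-0.1800, 0.0800, -0.1300)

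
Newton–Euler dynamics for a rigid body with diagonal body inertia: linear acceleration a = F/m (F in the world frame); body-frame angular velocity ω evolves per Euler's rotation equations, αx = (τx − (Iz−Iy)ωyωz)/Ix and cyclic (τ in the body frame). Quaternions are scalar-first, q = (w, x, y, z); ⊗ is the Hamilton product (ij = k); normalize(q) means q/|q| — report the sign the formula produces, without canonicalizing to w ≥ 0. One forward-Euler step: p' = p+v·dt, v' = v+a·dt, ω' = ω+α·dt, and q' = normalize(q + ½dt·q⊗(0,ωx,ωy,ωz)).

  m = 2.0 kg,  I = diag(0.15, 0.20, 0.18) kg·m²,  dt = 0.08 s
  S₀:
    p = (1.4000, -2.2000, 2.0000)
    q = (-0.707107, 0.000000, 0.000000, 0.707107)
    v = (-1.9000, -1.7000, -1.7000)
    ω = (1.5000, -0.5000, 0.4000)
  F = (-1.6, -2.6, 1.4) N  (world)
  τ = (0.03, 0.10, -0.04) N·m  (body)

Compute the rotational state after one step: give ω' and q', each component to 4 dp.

(τ − ω×Iω)/I = (0.1733, 0.5900, -0.0139)
ω + α·dt = (1.5139, -0.4528, 0.3989)
q⊗(0,ω) = (-0.2828428, -0.7071070, 1.4142140, -0.2828428)
updated quaternion q' = (-0.7169, -0.0282, 0.0564, 0.6943)

ω' = (1.5139, -0.4528, 0.3989)
q' = (-0.7169, -0.0282, 0.0564, 0.6943)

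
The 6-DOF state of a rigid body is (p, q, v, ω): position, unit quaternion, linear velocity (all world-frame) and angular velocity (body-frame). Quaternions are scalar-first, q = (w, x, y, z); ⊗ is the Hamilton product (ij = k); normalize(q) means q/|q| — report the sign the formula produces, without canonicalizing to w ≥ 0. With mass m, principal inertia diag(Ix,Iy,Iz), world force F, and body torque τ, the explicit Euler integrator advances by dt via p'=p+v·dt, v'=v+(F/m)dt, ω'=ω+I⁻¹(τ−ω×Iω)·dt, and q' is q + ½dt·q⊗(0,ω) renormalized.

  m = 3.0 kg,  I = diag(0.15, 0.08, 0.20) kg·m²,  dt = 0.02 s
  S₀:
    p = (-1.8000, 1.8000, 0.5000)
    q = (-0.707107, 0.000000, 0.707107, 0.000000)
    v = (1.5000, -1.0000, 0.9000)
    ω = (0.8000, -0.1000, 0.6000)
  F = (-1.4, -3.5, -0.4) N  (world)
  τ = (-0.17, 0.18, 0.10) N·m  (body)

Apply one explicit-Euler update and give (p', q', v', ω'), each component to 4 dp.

p' = (-1.7700, 1.7800, 0.5180)
q' = (-0.7064, -0.0014, 0.7078, -0.0099)
v' = (1.4907, -1.0233, 0.8973)
ω' = (0.7783, -0.0490, 0.6094)

angular accel α = (-1.0853, 2.5500, 0.4720)
ω' = ω + α·dt = (0.7783, -0.0490, 0.6094)
2q̇ = q⊗(0,ω) = (0.0707107, -0.1414214, 0.0707107, -0.9899498)
q + ½dt·q⊗(0,ω), renormalized = (-0.7064, -0.0014, 0.7078, -0.0099)
new position p' = (-1.7700, 1.7800, 0.5180)
v + (F/m)dt = (1.4907, -1.0233, 0.8973)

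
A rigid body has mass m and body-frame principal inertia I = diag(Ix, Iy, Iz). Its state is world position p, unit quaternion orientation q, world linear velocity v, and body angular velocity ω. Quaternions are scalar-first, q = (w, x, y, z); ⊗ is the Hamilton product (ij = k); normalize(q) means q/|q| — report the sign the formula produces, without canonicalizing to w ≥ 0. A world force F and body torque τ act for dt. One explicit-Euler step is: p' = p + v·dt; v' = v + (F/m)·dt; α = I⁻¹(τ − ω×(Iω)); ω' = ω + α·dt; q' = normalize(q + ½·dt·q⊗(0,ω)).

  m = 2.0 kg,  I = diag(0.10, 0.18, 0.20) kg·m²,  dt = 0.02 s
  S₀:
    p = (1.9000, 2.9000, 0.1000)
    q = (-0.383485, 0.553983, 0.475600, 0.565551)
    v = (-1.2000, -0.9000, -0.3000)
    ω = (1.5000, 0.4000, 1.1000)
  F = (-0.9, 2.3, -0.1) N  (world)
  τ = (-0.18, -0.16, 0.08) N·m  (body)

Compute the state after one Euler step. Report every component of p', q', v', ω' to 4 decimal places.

p' = (1.8760, 2.8820, 0.0940)
q' = (-0.3998, 0.5511, 0.4764, 0.5563)
v' = (-1.2090, -0.8770, -0.3010)
ω' = (1.4622, 0.4006, 1.1032)

a = (-0.4500, 1.1500, -0.0500)
new position p' = (1.8760, 2.8820, 0.0940)
new velocity v' = (-1.2090, -0.8770, -0.3010)
gyro term ω×Iω = (0.0088, -0.1650, 0.0480)
α = I⁻¹(τ − ω×Iω) = (-1.8880, 0.0278, 0.1600)
ω + α·dt = (1.4622, 0.4006, 1.1032)
2q̇ = q⊗(0,ω) = (-1.6433206, -0.2782879, 0.0855512, -0.9136403)
q + ½dt·q⊗(0,ω), renormalized = (-0.3998, 0.5511, 0.4764, 0.5563)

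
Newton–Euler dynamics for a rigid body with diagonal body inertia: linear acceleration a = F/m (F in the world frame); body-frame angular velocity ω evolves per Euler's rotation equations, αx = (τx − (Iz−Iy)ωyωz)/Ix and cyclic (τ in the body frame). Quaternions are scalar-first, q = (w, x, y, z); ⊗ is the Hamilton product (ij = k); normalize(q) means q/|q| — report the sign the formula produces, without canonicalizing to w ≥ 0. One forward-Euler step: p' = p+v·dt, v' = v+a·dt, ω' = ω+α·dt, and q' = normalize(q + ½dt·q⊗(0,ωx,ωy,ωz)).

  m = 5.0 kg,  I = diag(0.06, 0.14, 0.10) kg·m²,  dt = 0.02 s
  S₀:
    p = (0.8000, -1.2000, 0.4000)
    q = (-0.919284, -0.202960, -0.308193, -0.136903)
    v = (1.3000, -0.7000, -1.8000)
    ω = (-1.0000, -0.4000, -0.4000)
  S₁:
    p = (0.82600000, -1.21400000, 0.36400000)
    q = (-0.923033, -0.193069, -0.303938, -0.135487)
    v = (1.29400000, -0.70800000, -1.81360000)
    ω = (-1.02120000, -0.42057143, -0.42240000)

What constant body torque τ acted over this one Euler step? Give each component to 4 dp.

ω₁ − ω₀ = (-0.02120000, -0.02057143, -0.02240000)
precession coupling = (-0.0064, -0.0160, 0.0320)
applied torque τ = (-0.0700, -0.1600, -0.0800)

τ = (-0.0700, -0.1600, -0.0800)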